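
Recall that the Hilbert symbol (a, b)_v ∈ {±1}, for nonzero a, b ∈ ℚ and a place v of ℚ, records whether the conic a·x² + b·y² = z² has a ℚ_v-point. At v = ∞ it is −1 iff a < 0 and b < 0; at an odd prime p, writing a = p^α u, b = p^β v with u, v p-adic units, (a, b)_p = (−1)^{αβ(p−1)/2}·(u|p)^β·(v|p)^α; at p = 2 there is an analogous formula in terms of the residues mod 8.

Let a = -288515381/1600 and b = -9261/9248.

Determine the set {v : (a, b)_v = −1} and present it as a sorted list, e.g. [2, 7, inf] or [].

(a, b) ≡ (-4301, -42) mod (ℚ^×)²; places V = {2, 3, 5, 7, 11, 17, 23, 37, ∞}.
(a,b)_7: α=2, u≡4; β=3, v≡1 (mod 7); (4|7)=+1, (1|7)=+1; sign (−1)^0·+1^3·+1^2 = +1.
(a,b)_3: α=0, u≡1; β=3, v≡1 (mod 3); (1|3)=+1, (1|3)=+1; sign (−1)^0·+1^3·+1^0 = +1.
(a,b)_23: α=1, u≡20; β=0, v≡4 (mod 23); (20|23)=-1, (4|23)=+1; sign (−1)^0·-1^0·+1^1 = +1.
(a,b)_17: α=1, u≡16; β=-2, v≡15 (mod 17); (16|17)=+1, (15|17)=+1; sign (−1)^0·+1^-2·+1^1 = +1.
(a,b)_∞: sgn(-4301)=−, sgn(-42)=−, so -1.
(a,b)_37: α=2, u≡25; β=0, v≡24 (mod 37); (25|37)=+1, (24|37)=-1; sign (−1)^0·+1^0·-1^2 = +1.
(a,b)_2: α=-6, β=-5; u≡3, v≡3 (mod 8); ε(u)ε(v)=1·1, αω(v)=-6·1, βω(u)=-5·1; sum ≡ 0  ⇒  +1.
(a,b)_5: α=-2, u≡1; β=0, v≡3 (mod 5); (1|5)=+1, (3|5)=-1; sign (−1)^0·+1^0·-1^-2 = +1.
(a,b)_11: α=1, u≡3; β=0, v≡7 (mod 11); (3|11)=+1, (7|11)=-1; sign (−1)^0·+1^0·-1^1 = -1.
(-4301, -42 / ℚ) ramifies at {11, ∞}: a division algebra.

[11, inf]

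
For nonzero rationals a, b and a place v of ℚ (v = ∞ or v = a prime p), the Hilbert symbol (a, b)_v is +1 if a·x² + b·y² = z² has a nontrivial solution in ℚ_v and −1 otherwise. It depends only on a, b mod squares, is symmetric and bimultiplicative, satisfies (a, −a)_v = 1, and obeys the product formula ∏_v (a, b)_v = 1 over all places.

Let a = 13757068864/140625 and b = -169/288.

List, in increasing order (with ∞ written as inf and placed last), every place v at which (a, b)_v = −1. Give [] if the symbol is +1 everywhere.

(a, b) ≡ (4921, -2) mod (ℚ^×)²; places V = {2, 3, 5, 7, 11, 13, 19, 37, ∞}.
(a,b)_7: α=1, u≡5; β=0, v≡6 (mod 7); (5|7)=-1, (6|7)=-1; sign (−1)^0·-1^0·-1^1 = -1.
(a,b)_13: α=0, u≡8; β=2, v≡6 (mod 13); (8|13)=-1, (6|13)=-1; sign (−1)^0·-1^2·-1^0 = +1.
(a,b)_3: α=-2, u≡1; β=-2, v≡1 (mod 3); (1|3)=+1, (1|3)=+1; sign (−1)^0·+1^-2·+1^-2 = +1.
(a,b)_11: α=2, u≡5; β=0, v≡9 (mod 11); (5|11)=+1, (9|11)=+1; sign (−1)^0·+1^0·+1^2 = +1.
(a,b)_5: α=-6, u≡1; β=0, v≡2 (mod 5); (1|5)=+1, (2|5)=-1; sign (−1)^0·+1^0·-1^-6 = +1.
(a,b)_19: α=3, u≡3; β=0, v≡7 (mod 19); (3|19)=-1, (7|19)=+1; sign (−1)^0·-1^0·+1^3 = +1.
(a,b)_∞: sgn(4921)=+, sgn(-2)=−, so +1.
(a,b)_2: α=6, β=-5; u≡1, v≡7 (mod 8); ε(u)ε(v)=0·1, αω(v)=6·0, βω(u)=-5·0; sum ≡ 0  ⇒  +1.
(a,b)_37: α=1, u≡15; β=0, v≡35 (mod 37); (15|37)=-1, (35|37)=-1; sign (−1)^0·-1^0·-1^1 = -1.
|Ram(4921, -2)| = 2, even; anisotropic at {7, 37}.

[7, 37]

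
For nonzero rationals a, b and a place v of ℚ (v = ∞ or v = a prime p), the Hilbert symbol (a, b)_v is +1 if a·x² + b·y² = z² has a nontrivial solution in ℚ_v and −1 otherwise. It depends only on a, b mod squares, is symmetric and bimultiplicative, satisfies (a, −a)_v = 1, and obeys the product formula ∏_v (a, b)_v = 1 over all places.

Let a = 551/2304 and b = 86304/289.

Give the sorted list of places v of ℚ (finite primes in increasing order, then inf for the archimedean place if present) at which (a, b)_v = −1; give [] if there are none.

[3, 31]

(a, b) ≡ (551, 5394) mod (ℚ^×)²; places V = {2, 3, 17, 19, 29, 31, ∞}.
(a,b)_19: α=1, u≡2; β=0, v≡11 (mod 19); (2|19)=-1, (11|19)=+1; sign (−1)^0·-1^0·+1^1 = +1.
(a,b)_29: α=1, u≡26; β=1, v≡11 (mod 29); (26|29)=-1, (11|29)=-1; sign (−1)^0·-1^1·-1^1 = +1.
(a,b)_31: α=0, u≡21; β=1, v≡18 (mod 31); (21|31)=-1, (18|31)=+1; sign (−1)^0·-1^1·+1^0 = -1.
(a,b)_3: α=-2, u≡2; β=1, v≡1 (mod 3); (2|3)=-1, (1|3)=+1; sign (−1)^0·-1^1·+1^-2 = -1.
(a,b)_17: α=0, u≡14; β=-2, v≡12 (mod 17); (14|17)=-1, (12|17)=-1; sign (−1)^0·-1^-2·-1^0 = +1.
(a,b)_∞: sgn(551)=+, sgn(5394)=+, so +1.
(a,b)_2: α=-8, β=5; u≡7, v≡1 (mod 8); ε(u)ε(v)=1·0, αω(v)=-8·0, βω(u)=5·0; sum ≡ 0  ⇒  +1.
|Ram(551, 5394)| = 2, even; anisotropic at {3, 31}.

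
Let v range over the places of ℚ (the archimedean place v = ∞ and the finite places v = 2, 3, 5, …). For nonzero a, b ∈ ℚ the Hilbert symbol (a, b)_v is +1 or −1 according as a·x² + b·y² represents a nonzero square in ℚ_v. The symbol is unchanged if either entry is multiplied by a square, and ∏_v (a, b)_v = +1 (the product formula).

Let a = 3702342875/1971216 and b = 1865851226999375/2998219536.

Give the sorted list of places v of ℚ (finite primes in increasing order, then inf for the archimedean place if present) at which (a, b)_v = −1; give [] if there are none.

Mod squares: a ≡ 35, b ≡ 119. Check v ∈ {∞, 2, 3, 5, 7, 11, 13, 17}.
v=5: a=5^3·(≡3), b=5^4·(≡4) mod 5; (3|5)=-1, (4|5)=+1; (−1)^{3·4·2}·(-1)^4·(+1)^3 = +1.
v=3: a=3^-6·(≡2), b=3^-8·(≡2) mod 3; (2|3)=-1, (2|3)=-1; (−1)^{-6·-8·1}·(-1)^-8·(-1)^-6 = +1.
v=2: v_2(a)=-4, v_2(b)=-4; units ≡ 3, 7 (mod 8); ε·ε+αω+βω = 1·1+-4·0+-4·1 ≡ 1  ⇒  (a,b)_2 = -1.
v=11: a=11^4·(≡8), b=11^6·(≡4) mod 11; (8|11)=-1, (4|11)=+1; (−1)^{4·6·5}·(-1)^6·(+1)^4 = +1.
v=7: a=7^1·(≡3), b=7^3·(≡3) mod 7; (3|7)=-1, (3|7)=-1; (−1)^{1·3·3}·(-1)^3·(-1)^1 = -1.
v=13: a=13^-2·(≡12), b=13^-4·(≡5) mod 13; (12|13)=+1, (5|13)=-1; (−1)^{-2·-4·6}·(+1)^-4·(-1)^-2 = +1.
v=∞: 35 > 0 and 119 > 0  ⇒  (a,b)_∞ = +1.
v=17: a=17^2·(≡1), b=17^3·(≡6) mod 17; (1|17)=+1, (6|17)=-1; (−1)^{2·3·8}·(+1)^3·(-1)^2 = +1.
(35, 119 / ℚ) ramifies at {2, 7}: a division algebra.

[2, 7]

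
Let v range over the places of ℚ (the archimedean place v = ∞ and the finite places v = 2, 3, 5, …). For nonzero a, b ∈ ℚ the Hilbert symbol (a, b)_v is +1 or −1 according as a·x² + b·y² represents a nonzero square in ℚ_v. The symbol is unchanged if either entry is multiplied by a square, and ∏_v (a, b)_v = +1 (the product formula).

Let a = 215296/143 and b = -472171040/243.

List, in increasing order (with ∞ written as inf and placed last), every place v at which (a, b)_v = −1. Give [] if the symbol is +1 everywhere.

[3, 5, 11, 29]

Mod squares: a ≡ 143, b ≡ -870. Check v ∈ {∞, 2, 3, 5, 11, 13, 29}.
v=11: a=11^-1·(≡2), b=11^2·(≡10) mod 11; (2|11)=-1, (10|11)=-1; (−1)^{-1·2·5}·(-1)^2·(-1)^-1 = -1.
v=5: a=5^0·(≡2), b=5^1·(≡4) mod 5; (2|5)=-1, (4|5)=+1; (−1)^{0·1·2}·(-1)^1·(+1)^0 = -1.
v=∞: 143 > 0 and -870 < 0  ⇒  (a,b)_∞ = +1.
v=13: a=13^-1·(≡5), b=13^0·(≡4) mod 13; (5|13)=-1, (4|13)=+1; (−1)^{-1·0·6}·(-1)^0·(+1)^-1 = +1.
v=3: a=3^0·(≡2), b=3^-5·(≡1) mod 3; (2|3)=-1, (1|3)=+1; (−1)^{0·-5·1}·(-1)^-5·(+1)^0 = -1.
v=29: a=29^2·(≡17), b=29^3·(≡9) mod 29; (17|29)=-1, (9|29)=+1; (−1)^{2·3·14}·(-1)^3·(+1)^2 = -1.
v=2: v_2(a)=8, v_2(b)=5; units ≡ 7, 5 (mod 8); ε·ε+αω+βω = 1·0+8·1+5·0 ≡ 0  ⇒  (a,b)_2 = +1.
(143, -870 / ℚ) ramifies at {3, 5, 11, 29}: a division algebra.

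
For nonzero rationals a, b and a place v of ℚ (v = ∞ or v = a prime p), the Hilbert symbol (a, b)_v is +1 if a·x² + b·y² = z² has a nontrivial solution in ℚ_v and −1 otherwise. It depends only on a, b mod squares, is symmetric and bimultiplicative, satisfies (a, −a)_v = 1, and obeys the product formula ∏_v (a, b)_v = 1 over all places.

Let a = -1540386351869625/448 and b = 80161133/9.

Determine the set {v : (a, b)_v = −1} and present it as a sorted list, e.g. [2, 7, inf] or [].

(a, b) ≡ (-455, 222053) mod (ℚ^×)²; places V = {2, 3, 5, 7, 13, 19, 29, 31, ∞}.
(a,b)_31: α=2, u≡25; β=1, v≡1 (mod 31); (25|31)=+1, (1|31)=+1; sign (−1)^0·+1^1·+1^2 = +1.
(a,b)_7: α=-1, u≡6; β=0, v≡5 (mod 7); (6|7)=-1, (5|7)=-1; sign (−1)^0·-1^0·-1^-1 = -1.
(a,b)_29: α=2, u≡25; β=1, v≡24 (mod 29); (25|29)=+1, (24|29)=+1; sign (−1)^0·+1^1·+1^2 = +1.
(a,b)_∞: sgn(-455)=−, sgn(222053)=+, so +1.
(a,b)_19: α=4, u≡6; β=3, v≡15 (mod 19); (6|19)=+1, (15|19)=-1; sign (−1)^0·+1^3·-1^4 = +1.
(a,b)_13: α=1, u≡10; β=1, v≡9 (mod 13); (10|13)=+1, (9|13)=+1; sign (−1)^0·+1^1·+1^1 = +1.
(a,b)_2: α=-6, β=0; u≡1, v≡5 (mod 8); ε(u)ε(v)=0·0, αω(v)=-6·1, βω(u)=0·0; sum ≡ 0  ⇒  +1.
(a,b)_5: α=3, u≡1; β=0, v≡2 (mod 5); (1|5)=+1, (2|5)=-1; sign (−1)^0·+1^0·-1^3 = -1.
(a,b)_3: α=2, u≡1; β=-2, v≡2 (mod 3); (1|3)=+1, (2|3)=-1; sign (−1)^0·+1^-2·-1^2 = +1.
|Ram(-455, 222053)| = 2, even; anisotropic at {5, 7}.

[5, 7]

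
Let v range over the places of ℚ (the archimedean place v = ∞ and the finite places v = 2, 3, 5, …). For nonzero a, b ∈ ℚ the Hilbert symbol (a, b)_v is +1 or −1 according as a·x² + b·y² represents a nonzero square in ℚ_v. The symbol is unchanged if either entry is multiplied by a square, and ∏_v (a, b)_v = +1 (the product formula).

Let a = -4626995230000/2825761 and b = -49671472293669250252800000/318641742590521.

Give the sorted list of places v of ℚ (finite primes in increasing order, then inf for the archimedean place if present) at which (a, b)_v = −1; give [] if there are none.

[2, 5, 13, inf]

Mod squares: a ≡ -187, b ≡ -1430. Check v ∈ {∞, 2, 3, 5, 7, 11, 13, 17, 37, 41}.
v=5: a=5^4·(≡2), b=5^5·(≡4) mod 5; (2|5)=-1, (4|5)=+1; (−1)^{4·5·2}·(-1)^5·(+1)^4 = -1.
v=3: a=3^0·(≡2), b=3^4·(≡1) mod 3; (2|3)=-1, (1|3)=+1; (−1)^{0·4·1}·(-1)^4·(+1)^0 = +1.
v=37: a=37^0·(≡14), b=37^-2·(≡6) mod 37; (14|37)=-1, (6|37)=-1; (−1)^{0·-2·18}·(-1)^-2·(-1)^0 = +1.
v=13: a=13^2·(≡11), b=13^3·(≡2) mod 13; (11|13)=-1, (2|13)=-1; (−1)^{2·3·6}·(-1)^3·(-1)^2 = -1.
v=∞: -187 < 0 and -1430 < 0  ⇒  (a,b)_∞ = -1.
v=41: a=41^-4·(≡36), b=41^-6·(≡23) mod 41; (36|41)=+1, (23|41)=+1; (−1)^{-4·-6·20}·(+1)^-6·(+1)^-4 = +1.
v=2: v_2(a)=4, v_2(b)=17; units ≡ 5, 5 (mod 8); ε·ε+αω+βω = 0·0+4·1+17·1 ≡ 1  ⇒  (a,b)_2 = -1.
v=17: a=17^1·(≡10), b=17^2·(≡13) mod 17; (10|17)=-1, (13|17)=+1; (−1)^{1·2·8}·(-1)^2·(+1)^1 = +1.
v=11: a=11^5·(≡5), b=11^9·(≡6) mod 11; (5|11)=+1, (6|11)=-1; (−1)^{5·9·5}·(+1)^9·(-1)^5 = +1.
v=7: a=7^0·(≡4), b=7^-2·(≡3) mod 7; (4|7)=+1, (3|7)=-1; (−1)^{0·-2·3}·(+1)^-2·(-1)^0 = +1.
|Ram(-187, -1430)| = 4, even; anisotropic at {2, 5, 13, ∞}.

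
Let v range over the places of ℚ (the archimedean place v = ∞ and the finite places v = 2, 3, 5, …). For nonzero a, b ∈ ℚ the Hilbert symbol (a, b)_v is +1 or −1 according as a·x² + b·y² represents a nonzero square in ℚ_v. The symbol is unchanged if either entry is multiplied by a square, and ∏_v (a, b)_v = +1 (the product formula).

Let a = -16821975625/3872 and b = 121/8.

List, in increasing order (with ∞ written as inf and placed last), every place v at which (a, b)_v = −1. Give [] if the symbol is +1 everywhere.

[13, 29]

(a, b) ≡ (-1098578, 2) mod (ℚ^×)²; places V = {2, 5, 7, 11, 13, 29, 31, 47, ∞}.
(a,b)_2: α=-5, β=-3; u≡7, v≡1 (mod 8); ε(u)ε(v)=1·0, αω(v)=-5·0, βω(u)=-3·0; sum ≡ 0  ⇒  +1.
(a,b)_31: α=1, u≡13; β=0, v≡19 (mod 31); (13|31)=-1, (19|31)=+1; sign (−1)^0·-1^0·+1^1 = +1.
(a,b)_11: α=-2, u≡4; β=2, v≡7 (mod 11); (4|11)=+1, (7|11)=-1; sign (−1)^0·+1^2·-1^-2 = +1.
(a,b)_7: α=2, u≡2; β=0, v≡2 (mod 7); (2|7)=+1, (2|7)=+1; sign (−1)^0·+1^0·+1^2 = +1.
(a,b)_47: α=1, u≡4; β=0, v≡21 (mod 47); (4|47)=+1, (21|47)=+1; sign (−1)^0·+1^0·+1^1 = +1.
(a,b)_29: α=1, u≡21; β=0, v≡26 (mod 29); (21|29)=-1, (26|29)=-1; sign (−1)^0·-1^0·-1^1 = -1.
(a,b)_5: α=4, u≡2; β=0, v≡2 (mod 5); (2|5)=-1, (2|5)=-1; sign (−1)^0·-1^0·-1^4 = +1.
(a,b)_∞: sgn(-1098578)=−, sgn(2)=+, so +1.
(a,b)_13: α=1, u≡2; β=0, v≡7 (mod 13); (2|13)=-1, (7|13)=-1; sign (−1)^0·-1^0·-1^1 = -1.
|Ram(-1098578, 2)| = 2, even; anisotropic at {13, 29}.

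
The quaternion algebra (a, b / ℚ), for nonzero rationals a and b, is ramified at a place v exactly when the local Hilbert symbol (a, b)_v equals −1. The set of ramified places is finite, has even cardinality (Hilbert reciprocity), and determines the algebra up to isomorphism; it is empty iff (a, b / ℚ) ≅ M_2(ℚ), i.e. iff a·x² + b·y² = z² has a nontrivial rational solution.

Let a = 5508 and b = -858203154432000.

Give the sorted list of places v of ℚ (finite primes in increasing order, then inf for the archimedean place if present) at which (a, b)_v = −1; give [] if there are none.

Mod squares: a ≡ 17, b ≡ -1105. Check v ∈ {∞, 2, 3, 5, 13, 17}.
v=5: a=5^0·(≡3), b=5^3·(≡4) mod 5; (3|5)=-1, (4|5)=+1; (−1)^{0·3·2}·(-1)^3·(+1)^0 = -1.
v=2: v_2(a)=2, v_2(b)=14; units ≡ 1, 7 (mod 8); ε·ε+αω+βω = 0·1+2·0+14·0 ≡ 0  ⇒  (a,b)_2 = +1.
v=∞: 17 > 0 and -1105 < 0  ⇒  (a,b)_∞ = +1.
v=13: a=13^0·(≡9), b=13^1·(≡2) mod 13; (9|13)=+1, (2|13)=-1; (−1)^{0·1·6}·(+1)^1·(-1)^0 = +1.
v=3: a=3^4·(≡2), b=3^8·(≡2) mod 3; (2|3)=-1, (2|3)=-1; (−1)^{4·8·1}·(-1)^8·(-1)^4 = +1.
v=17: a=17^1·(≡1), b=17^3·(≡11) mod 17; (1|17)=+1, (11|17)=-1; (−1)^{1·3·8}·(+1)^3·(-1)^1 = -1.
|Ram(17, -1105)| = 2, even; anisotropic at {5, 17}.

[5, 17]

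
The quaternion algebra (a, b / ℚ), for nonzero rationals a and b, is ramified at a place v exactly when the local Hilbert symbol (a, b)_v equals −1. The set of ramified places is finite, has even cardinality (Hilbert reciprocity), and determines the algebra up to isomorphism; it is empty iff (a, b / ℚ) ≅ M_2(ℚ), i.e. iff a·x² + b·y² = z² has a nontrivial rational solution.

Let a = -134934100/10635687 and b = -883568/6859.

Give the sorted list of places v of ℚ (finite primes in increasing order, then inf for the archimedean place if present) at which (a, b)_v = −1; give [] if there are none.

[19, 23, 29, inf]

(a, b) ≡ (-3282307, -437) mod (ℚ^×)²; places V = {2, 3, 5, 7, 17, 19, 23, 29, 37, 41, ∞}.
(a,b)_3: α=-2, u≡2; β=0, v≡1 (mod 3); (2|3)=-1, (1|3)=+1; sign (−1)^0·-1^0·+1^-2 = +1.
(a,b)_7: α=1, u≡1; β=4, v≡4 (mod 7); (1|7)=+1, (4|7)=+1; sign (−1)^0·+1^4·+1^1 = +1.
(a,b)_41: α=-2, u≡17; β=0, v≡19 (mod 41); (17|41)=-1, (19|41)=-1; sign (−1)^0·-1^0·-1^-2 = +1.
(a,b)_5: α=2, u≡3; β=0, v≡3 (mod 5); (3|5)=-1, (3|5)=-1; sign (−1)^0·-1^0·-1^2 = +1.
(a,b)_37: α=-1, u≡29; β=0, v≡10 (mod 37); (29|37)=-1, (10|37)=+1; sign (−1)^0·-1^0·+1^-1 = +1.
(a,b)_19: α=-1, u≡18; β=-3, v≡8 (mod 19); (18|19)=-1, (8|19)=-1; sign (−1)^1·-1^-3·-1^-1 = -1.
(a,b)_17: α=2, u≡2; β=0, v≡3 (mod 17); (2|17)=+1, (3|17)=-1; sign (−1)^0·+1^0·-1^2 = +1.
(a,b)_∞: sgn(-3282307)=−, sgn(-437)=−, so -1.
(a,b)_2: α=2, β=4; u≡5, v≡3 (mod 8); ε(u)ε(v)=0·1, αω(v)=2·1, βω(u)=4·1; sum ≡ 0  ⇒  +1.
(a,b)_23: α=1, u≡12; β=1, v≡8 (mod 23); (12|23)=+1, (8|23)=+1; sign (−1)^1·+1^1·+1^1 = -1.
(a,b)_29: α=1, u≡28; β=0, v≡8 (mod 29); (28|29)=+1, (8|29)=-1; sign (−1)^0·+1^0·-1^1 = -1.
(-3282307, -437 / ℚ) ramifies at {19, 23, 29, ∞}: a division algebra.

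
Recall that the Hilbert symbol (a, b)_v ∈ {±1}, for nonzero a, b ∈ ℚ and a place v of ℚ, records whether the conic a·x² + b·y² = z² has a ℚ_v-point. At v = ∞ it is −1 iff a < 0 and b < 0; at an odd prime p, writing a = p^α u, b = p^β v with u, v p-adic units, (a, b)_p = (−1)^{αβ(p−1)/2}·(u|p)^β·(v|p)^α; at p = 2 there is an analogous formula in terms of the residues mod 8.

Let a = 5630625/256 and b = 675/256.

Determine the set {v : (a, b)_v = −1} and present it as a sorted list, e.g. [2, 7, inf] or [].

Mod squares: a ≡ 1001, b ≡ 3. Check v ∈ {∞, 2, 3, 5, 7, 11, 13}.
v=5: a=5^4·(≡4), b=5^2·(≡2) mod 5; (4|5)=+1, (2|5)=-1; (−1)^{4·2·2}·(+1)^2·(-1)^4 = +1.
v=13: a=13^1·(≡12), b=13^0·(≡10) mod 13; (12|13)=+1, (10|13)=+1; (−1)^{1·0·6}·(+1)^0·(+1)^1 = +1.
v=3: a=3^2·(≡2), b=3^3·(≡1) mod 3; (2|3)=-1, (1|3)=+1; (−1)^{2·3·1}·(-1)^3·(+1)^2 = -1.
v=2: v_2(a)=-8, v_2(b)=-8; units ≡ 1, 3 (mod 8); ε·ε+αω+βω = 0·1+-8·1+-8·0 ≡ 0  ⇒  (a,b)_2 = +1.
v=∞: 1001 > 0 and 3 > 0  ⇒  (a,b)_∞ = +1.
v=11: a=11^1·(≡4), b=11^0·(≡5) mod 11; (4|11)=+1, (5|11)=+1; (−1)^{1·0·5}·(+1)^0·(+1)^1 = +1.
v=7: a=7^1·(≡3), b=7^0·(≡6) mod 7; (3|7)=-1, (6|7)=-1; (−1)^{1·0·3}·(-1)^0·(-1)^1 = -1.
(1001, 3 / ℚ) ramifies at {3, 7}: a division algebra.

[3, 7]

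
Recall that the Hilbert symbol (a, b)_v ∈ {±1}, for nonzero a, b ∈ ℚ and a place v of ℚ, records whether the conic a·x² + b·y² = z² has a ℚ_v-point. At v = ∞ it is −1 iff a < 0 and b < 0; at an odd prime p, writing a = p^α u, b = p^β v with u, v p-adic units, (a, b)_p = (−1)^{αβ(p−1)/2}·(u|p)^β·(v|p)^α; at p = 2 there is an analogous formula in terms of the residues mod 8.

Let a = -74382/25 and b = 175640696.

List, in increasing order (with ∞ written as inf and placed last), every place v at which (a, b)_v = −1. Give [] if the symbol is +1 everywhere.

[3, 23]

Mod squares: a ≡ -1518, b ≡ 14. Check v ∈ {∞, 2, 3, 5, 7, 11, 23}.
v=11: a=11^1·(≡1), b=11^2·(≡5) mod 11; (1|11)=+1, (5|11)=+1; (−1)^{1·2·5}·(+1)^2·(+1)^1 = +1.
v=∞: -1518 < 0 and 14 > 0  ⇒  (a,b)_∞ = +1.
v=23: a=23^1·(≡16), b=23^2·(≡19) mod 23; (16|23)=+1, (19|23)=-1; (−1)^{1·2·11}·(+1)^2·(-1)^1 = -1.
v=2: v_2(a)=1, v_2(b)=3; units ≡ 1, 7 (mod 8); ε·ε+αω+βω = 0·1+1·0+3·0 ≡ 0  ⇒  (a,b)_2 = +1.
v=5: a=5^-2·(≡3), b=5^0·(≡1) mod 5; (3|5)=-1, (1|5)=+1; (−1)^{-2·0·2}·(-1)^0·(+1)^-2 = +1.
v=3: a=3^1·(≡1), b=3^0·(≡2) mod 3; (1|3)=+1, (2|3)=-1; (−1)^{1·0·1}·(+1)^0·(-1)^1 = -1.
v=7: a=7^2·(≡2), b=7^3·(≡1) mod 7; (2|7)=+1, (1|7)=+1; (−1)^{2·3·3}·(+1)^3·(+1)^2 = +1.
Ram(-1518, 14) = {3, 23}; no ℚ_3-point on the conic.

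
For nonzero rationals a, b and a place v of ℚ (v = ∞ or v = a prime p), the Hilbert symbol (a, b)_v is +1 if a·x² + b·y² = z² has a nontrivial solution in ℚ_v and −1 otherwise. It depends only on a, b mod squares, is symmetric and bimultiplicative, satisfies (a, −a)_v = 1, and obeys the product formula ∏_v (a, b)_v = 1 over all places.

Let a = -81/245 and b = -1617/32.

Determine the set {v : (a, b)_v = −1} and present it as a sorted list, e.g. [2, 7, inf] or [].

[11, inf]

Mod squares: a ≡ -5, b ≡ -66. Check v ∈ {∞, 2, 3, 5, 7, 11}.
v=7: a=7^-2·(≡2), b=7^2·(≡4) mod 7; (2|7)=+1, (4|7)=+1; (−1)^{-2·2·3}·(+1)^2·(+1)^-2 = +1.
v=2: v_2(a)=0, v_2(b)=-5; units ≡ 3, 7 (mod 8); ε·ε+αω+βω = 1·1+0·0+-5·1 ≡ 0  ⇒  (a,b)_2 = +1.
v=11: a=11^0·(≡6), b=11^1·(≡4) mod 11; (6|11)=-1, (4|11)=+1; (−1)^{0·1·5}·(-1)^1·(+1)^0 = -1.
v=3: a=3^4·(≡1), b=3^1·(≡2) mod 3; (1|3)=+1, (2|3)=-1; (−1)^{4·1·1}·(+1)^1·(-1)^4 = +1.
v=∞: -5 < 0 and -66 < 0  ⇒  (a,b)_∞ = -1.
v=5: a=5^-1·(≡1), b=5^0·(≡4) mod 5; (1|5)=+1, (4|5)=+1; (−1)^{-1·0·2}·(+1)^0·(+1)^-1 = +1.
Ram(-5, -66) = {11, ∞}; no ℚ_11-point on the conic.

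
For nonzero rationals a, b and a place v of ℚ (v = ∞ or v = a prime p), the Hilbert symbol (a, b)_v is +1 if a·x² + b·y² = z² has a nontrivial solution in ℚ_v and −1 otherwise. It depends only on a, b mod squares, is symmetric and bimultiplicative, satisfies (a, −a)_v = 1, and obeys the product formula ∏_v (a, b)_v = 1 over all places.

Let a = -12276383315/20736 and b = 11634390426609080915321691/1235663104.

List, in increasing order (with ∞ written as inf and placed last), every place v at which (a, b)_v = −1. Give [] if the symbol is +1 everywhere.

[11, 29, 31, 41, 43, 47]

(a, b) ≡ (-866915, 97510079051) mod (ℚ^×)²; places V = {2, 3, 5, 7, 11, 13, 17, 29, 31, 41, 43, 47, ∞}.
(a,b)_∞: sgn(-866915)=−, sgn(97510079051)=+, so +1.
(a,b)_29: α=0, u≡12; β=1, v≡20 (mod 29); (12|29)=-1, (20|29)=+1; sign (−1)^0·-1^1·+1^0 = -1.
(a,b)_7: α=3, u≡6; β=5, v≡4 (mod 7); (6|7)=-1, (4|7)=+1; sign (−1)^1·-1^5·+1^3 = +1.
(a,b)_3: α=-4, u≡1; β=4, v≡2 (mod 3); (1|3)=+1, (2|3)=-1; sign (−1)^0·+1^4·-1^-4 = +1.
(a,b)_2: α=-8, β=-8; u≡5, v≡3 (mod 8); ε(u)ε(v)=0·1, αω(v)=-8·1, βω(u)=-8·1; sum ≡ 0  ⇒  +1.
(a,b)_47: α=1, u≡30; β=3, v≡10 (mod 47); (30|47)=-1, (10|47)=-1; sign (−1)^1·-1^3·-1^1 = -1.
(a,b)_31: α=1, u≡25; β=3, v≡5 (mod 31); (25|31)=+1, (5|31)=+1; sign (−1)^1·+1^3·+1^1 = -1.
(a,b)_5: α=1, u≡2; β=0, v≡4 (mod 5); (2|5)=-1, (4|5)=+1; sign (−1)^0·-1^0·+1^1 = +1.
(a,b)_13: α=0, u≡12; β=-6, v≡7 (mod 13); (12|13)=+1, (7|13)=-1; sign (−1)^0·+1^-6·-1^0 = +1.
(a,b)_43: α=0, u≡37; β=1, v≡23 (mod 43); (37|43)=-1, (23|43)=+1; sign (−1)^0·-1^1·+1^0 = -1.
(a,b)_17: α=3, u≡11; β=3, v≡7 (mod 17); (11|17)=-1, (7|17)=-1; sign (−1)^0·-1^3·-1^3 = +1.
(a,b)_41: α=0, u≡34; β=1, v≡11 (mod 41); (34|41)=-1, (11|41)=-1; sign (−1)^0·-1^1·-1^0 = -1.
(a,b)_11: α=0, u≡2; β=1, v≡7 (mod 11); (2|11)=-1, (7|11)=-1; sign (−1)^0·-1^1·-1^0 = -1.
(-866915, 97510079051 / ℚ) ramifies at {11, 29, 31, 41, 43, 47}: a division algebra.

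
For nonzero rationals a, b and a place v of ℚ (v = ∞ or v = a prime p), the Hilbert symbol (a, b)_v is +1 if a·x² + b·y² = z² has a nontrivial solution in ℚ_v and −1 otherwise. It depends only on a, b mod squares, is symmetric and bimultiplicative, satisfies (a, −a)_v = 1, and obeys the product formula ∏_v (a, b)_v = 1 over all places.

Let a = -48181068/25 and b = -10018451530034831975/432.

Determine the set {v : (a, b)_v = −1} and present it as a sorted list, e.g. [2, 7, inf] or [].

[13, 31, 41, inf]

(a, b) ≡ (-16523, -1834053) mod (ℚ^×)²; places V = {2, 3, 5, 7, 13, 31, 37, 41, ∞}.
(a,b)_2: α=2, β=-4; u≡5, v≡3 (mod 8); ε(u)ε(v)=0·1, αω(v)=2·1, βω(u)=-4·1; sum ≡ 0  ⇒  +1.
(a,b)_5: α=-2, u≡2; β=2, v≡3 (mod 5); (2|5)=-1, (3|5)=-1; sign (−1)^0·-1^2·-1^-2 = +1.
(a,b)_37: α=0, u≡34; β=1, v≡7 (mod 37); (34|37)=+1, (7|37)=+1; sign (−1)^0·+1^1·+1^0 = +1.
(a,b)_41: α=1, u≡26; β=3, v≡1 (mod 41); (26|41)=-1, (1|41)=+1; sign (−1)^0·-1^3·+1^1 = -1.
(a,b)_7: α=0, u≡4; β=4, v≡3 (mod 7); (4|7)=+1, (3|7)=-1; sign (−1)^0·+1^4·-1^0 = +1.
(a,b)_31: α=1, u≡2; β=3, v≡4 (mod 31); (2|31)=+1, (4|31)=+1; sign (−1)^1·+1^3·+1^1 = -1.
(a,b)_13: α=1, u≡1; β=3, v≡6 (mod 13); (1|13)=+1, (6|13)=-1; sign (−1)^0·+1^3·-1^1 = -1.
(a,b)_3: α=6, u≡1; β=-3, v≡1 (mod 3); (1|3)=+1, (1|3)=+1; sign (−1)^0·+1^-3·+1^6 = +1.
(a,b)_∞: sgn(-16523)=−, sgn(-1834053)=−, so -1.
Ram(-16523, -1834053) = {13, 31, 41, ∞}; no ℚ_13-point on the conic.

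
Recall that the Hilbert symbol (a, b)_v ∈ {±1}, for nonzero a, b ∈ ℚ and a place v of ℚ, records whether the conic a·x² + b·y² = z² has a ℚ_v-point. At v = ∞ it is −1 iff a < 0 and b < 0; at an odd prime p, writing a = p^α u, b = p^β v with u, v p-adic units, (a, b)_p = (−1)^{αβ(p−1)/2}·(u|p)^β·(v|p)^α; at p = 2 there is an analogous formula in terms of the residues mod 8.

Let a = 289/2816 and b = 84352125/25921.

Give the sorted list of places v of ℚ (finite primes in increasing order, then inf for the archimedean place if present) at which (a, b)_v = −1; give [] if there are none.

Mod squares: a ≡ 11, b ≡ 165. Check v ∈ {∞, 2, 3, 5, 7, 11, 13, 17, 23}.
v=3: a=3^0·(≡2), b=3^1·(≡1) mod 3; (2|3)=-1, (1|3)=+1; (−1)^{0·1·1}·(-1)^1·(+1)^0 = -1.
v=11: a=11^-1·(≡1), b=11^3·(≡3) mod 11; (1|11)=+1, (3|11)=+1; (−1)^{-1·3·5}·(+1)^3·(+1)^-1 = -1.
v=2: v_2(a)=-8, v_2(b)=0; units ≡ 3, 5 (mod 8); ε·ε+αω+βω = 1·0+-8·1+0·1 ≡ 0  ⇒  (a,b)_2 = +1.
v=23: a=23^0·(≡22), b=23^-2·(≡13) mod 23; (22|23)=-1, (13|23)=+1; (−1)^{0·-2·11}·(-1)^-2·(+1)^0 = +1.
v=13: a=13^0·(≡2), b=13^2·(≡10) mod 13; (2|13)=-1, (10|13)=+1; (−1)^{0·2·6}·(-1)^2·(+1)^0 = +1.
v=5: a=5^0·(≡4), b=5^3·(≡2) mod 5; (4|5)=+1, (2|5)=-1; (−1)^{0·3·2}·(+1)^3·(-1)^0 = +1.
v=7: a=7^0·(≡1), b=7^-2·(≡1) mod 7; (1|7)=+1, (1|7)=+1; (−1)^{0·-2·3}·(+1)^-2·(+1)^0 = +1.
v=∞: 11 > 0 and 165 > 0  ⇒  (a,b)_∞ = +1.
v=17: a=17^2·(≡14), b=17^0·(≡14) mod 17; (14|17)=-1, (14|17)=-1; (−1)^{2·0·8}·(-1)^0·(-1)^2 = +1.
|Ram(11, 165)| = 2, even; anisotropic at {3, 11}.

[3, 11]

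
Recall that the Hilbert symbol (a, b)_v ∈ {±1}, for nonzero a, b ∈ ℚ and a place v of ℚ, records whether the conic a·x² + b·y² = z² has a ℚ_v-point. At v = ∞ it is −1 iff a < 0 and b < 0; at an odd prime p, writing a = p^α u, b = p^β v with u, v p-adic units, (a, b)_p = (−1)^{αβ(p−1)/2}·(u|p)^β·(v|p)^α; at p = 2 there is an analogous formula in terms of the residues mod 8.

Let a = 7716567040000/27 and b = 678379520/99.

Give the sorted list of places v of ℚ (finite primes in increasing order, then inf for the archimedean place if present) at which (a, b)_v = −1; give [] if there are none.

[5, 7]

(a, b) ≡ (273, 55) mod (ℚ^×)²; places V = {2, 3, 5, 7, 11, 13, ∞}.
(a,b)_11: α=0, u≡1; β=-1, v≡3 (mod 11); (1|11)=+1, (3|11)=+1; sign (−1)^0·+1^-1·+1^0 = +1.
(a,b)_7: α=3, u≡1; β=2, v≡6 (mod 7); (1|7)=+1, (6|7)=-1; sign (−1)^0·+1^2·-1^3 = -1.
(a,b)_3: α=-3, u≡1; β=-2, v≡1 (mod 3); (1|3)=+1, (1|3)=+1; sign (−1)^0·+1^-2·+1^-3 = +1.
(a,b)_13: α=3, u≡7; β=2, v≡12 (mod 13); (7|13)=-1, (12|13)=+1; sign (−1)^0·-1^2·+1^3 = +1.
(a,b)_∞: sgn(273)=+, sgn(55)=+, so +1.
(a,b)_2: α=14, β=14; u≡1, v≡7 (mod 8); ε(u)ε(v)=0·1, αω(v)=14·0, βω(u)=14·0; sum ≡ 0  ⇒  +1.
(a,b)_5: α=4, u≡2; β=1, v≡1 (mod 5); (2|5)=-1, (1|5)=+1; sign (−1)^0·-1^1·+1^4 = -1.
(273, 55 / ℚ) ramifies at {5, 7}: a division algebra.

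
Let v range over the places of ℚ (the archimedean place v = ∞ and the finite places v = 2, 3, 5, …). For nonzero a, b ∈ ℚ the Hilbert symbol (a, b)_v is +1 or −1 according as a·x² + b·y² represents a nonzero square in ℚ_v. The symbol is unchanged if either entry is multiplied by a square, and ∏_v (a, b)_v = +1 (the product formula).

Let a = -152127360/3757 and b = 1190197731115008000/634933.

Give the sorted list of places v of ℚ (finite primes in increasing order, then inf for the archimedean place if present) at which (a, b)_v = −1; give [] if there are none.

[2, 5, 7, 11]

(a, b) ≡ (-1430, 910) mod (ℚ^×)²; places V = {2, 3, 5, 7, 11, 13, 17, ∞}.
(a,b)_11: α=1, u≡2; β=2, v≡10 (mod 11); (2|11)=-1, (10|11)=-1; sign (−1)^0·-1^2·-1^1 = -1.
(a,b)_17: α=-2, u≡1; β=-2, v≡9 (mod 17); (1|17)=+1, (9|17)=+1; sign (−1)^0·+1^-2·+1^-2 = +1.
(a,b)_7: α=4, u≡5; β=7, v≡4 (mod 7); (5|7)=-1, (4|7)=+1; sign (−1)^0·-1^7·+1^4 = -1.
(a,b)_2: α=7, β=17; u≡5, v≡7 (mod 8); ε(u)ε(v)=0·1, αω(v)=7·0, βω(u)=17·1; sum ≡ 1  ⇒  -1.
(a,b)_5: α=1, u≡4; β=3, v≡3 (mod 5); (4|5)=+1, (3|5)=-1; sign (−1)^0·+1^3·-1^1 = -1.
(a,b)_3: α=2, u≡1; β=6, v≡1 (mod 3); (1|3)=+1, (1|3)=+1; sign (−1)^0·+1^6·+1^2 = +1.
(a,b)_13: α=-1, u≡6; β=-3, v≡7 (mod 13); (6|13)=-1, (7|13)=-1; sign (−1)^0·-1^-3·-1^-1 = +1.
(a,b)_∞: sgn(-1430)=−, sgn(910)=+, so +1.
(-1430, 910 / ℚ) ramifies at {2, 5, 7, 11}: a division algebra.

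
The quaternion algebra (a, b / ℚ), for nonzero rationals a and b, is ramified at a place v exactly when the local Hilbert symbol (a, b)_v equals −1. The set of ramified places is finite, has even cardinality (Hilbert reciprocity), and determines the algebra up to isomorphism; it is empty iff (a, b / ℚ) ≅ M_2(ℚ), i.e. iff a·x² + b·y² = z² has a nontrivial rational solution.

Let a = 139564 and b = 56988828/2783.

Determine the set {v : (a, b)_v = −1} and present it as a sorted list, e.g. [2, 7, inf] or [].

Mod squares: a ≡ 34891, b ≡ 215441. Check v ∈ {∞, 2, 3, 11, 13, 17, 19, 23, 29, 37, 41}.
v=37: a=37^1·(≡35), b=37^0·(≡12) mod 37; (35|37)=-1, (12|37)=+1; (−1)^{1·0·18}·(-1)^0·(+1)^1 = +1.
v=23: a=23^1·(≡19), b=23^-1·(≡12) mod 23; (19|23)=-1, (12|23)=+1; (−1)^{1·-1·11}·(-1)^-1·(+1)^1 = +1.
v=2: v_2(a)=2, v_2(b)=2; units ≡ 3, 1 (mod 8); ε·ε+αω+βω = 1·0+2·0+2·1 ≡ 0  ⇒  (a,b)_2 = +1.
v=13: a=13^0·(≡9), b=13^2·(≡5) mod 13; (9|13)=+1, (5|13)=-1; (−1)^{0·2·6}·(+1)^2·(-1)^0 = +1.
v=∞: 34891 > 0 and 215441 > 0  ⇒  (a,b)_∞ = +1.
v=11: a=11^0·(≡7), b=11^-2·(≡6) mod 11; (7|11)=-1, (6|11)=-1; (−1)^{0·-2·5}·(-1)^-2·(-1)^0 = +1.
v=17: a=17^0·(≡11), b=17^1·(≡13) mod 17; (11|17)=-1, (13|17)=+1; (−1)^{0·1·8}·(-1)^1·(+1)^0 = -1.
v=41: a=41^1·(≡1), b=41^0·(≡13) mod 41; (1|41)=+1, (13|41)=-1; (−1)^{1·0·20}·(+1)^0·(-1)^1 = -1.
v=3: a=3^0·(≡1), b=3^2·(≡2) mod 3; (1|3)=+1, (2|3)=-1; (−1)^{0·2·1}·(+1)^2·(-1)^0 = +1.
v=19: a=19^0·(≡9), b=19^1·(≡8) mod 19; (9|19)=+1, (8|19)=-1; (−1)^{0·1·9}·(+1)^1·(-1)^0 = +1.
v=29: a=29^0·(≡16), b=29^1·(≡24) mod 29; (16|29)=+1, (24|29)=+1; (−1)^{0·1·14}·(+1)^1·(+1)^0 = +1.
(34891, 215441 / ℚ) ramifies at {17, 41}: a division algebra.

[17, 41]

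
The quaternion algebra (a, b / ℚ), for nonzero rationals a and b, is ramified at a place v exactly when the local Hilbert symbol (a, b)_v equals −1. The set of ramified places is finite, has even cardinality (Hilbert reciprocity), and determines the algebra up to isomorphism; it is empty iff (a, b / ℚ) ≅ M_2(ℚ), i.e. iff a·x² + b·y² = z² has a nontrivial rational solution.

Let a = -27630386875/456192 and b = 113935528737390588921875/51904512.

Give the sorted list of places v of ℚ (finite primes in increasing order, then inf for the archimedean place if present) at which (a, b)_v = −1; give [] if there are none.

[7, 11, 13, 41]

Mod squares: a ≡ -2002, b ≡ 82082. Check v ∈ {∞, 2, 3, 5, 7, 11, 13, 17, 41}.
v=2: v_2(a)=-9, v_2(b)=-19; units ≡ 7, 1 (mod 8); ε·ε+αω+βω = 1·0+-9·0+-19·0 ≡ 0  ⇒  (a,b)_2 = +1.
v=13: a=13^1·(≡8), b=13^3·(≡12) mod 13; (8|13)=-1, (12|13)=+1; (−1)^{1·3·6}·(-1)^3·(+1)^1 = -1.
v=7: a=7^1·(≡2), b=7^3·(≡2) mod 7; (2|7)=+1, (2|7)=+1; (−1)^{1·3·3}·(+1)^3·(+1)^1 = -1.
v=17: a=17^2·(≡16), b=17^4·(≡6) mod 17; (16|17)=+1, (6|17)=-1; (−1)^{2·4·8}·(+1)^4·(-1)^2 = +1.
v=3: a=3^-4·(≡2), b=3^-2·(≡2) mod 3; (2|3)=-1, (2|3)=-1; (−1)^{-4·-2·1}·(-1)^-2·(-1)^-4 = +1.
v=∞: -2002 < 0 and 82082 > 0  ⇒  (a,b)_∞ = +1.
v=11: a=11^-1·(≡4), b=11^-1·(≡5) mod 11; (4|11)=+1, (5|11)=+1; (−1)^{-1·-1·5}·(+1)^-1·(+1)^-1 = -1.
v=5: a=5^4·(≡3), b=5^6·(≡3) mod 5; (3|5)=-1, (3|5)=-1; (−1)^{4·6·2}·(-1)^6·(-1)^4 = +1.
v=41: a=41^2·(≡12), b=41^5·(≡12) mod 41; (12|41)=-1, (12|41)=-1; (−1)^{2·5·20}·(-1)^5·(-1)^2 = -1.
(-2002, 82082 / ℚ) ramifies at {7, 11, 13, 41}: a division algebra.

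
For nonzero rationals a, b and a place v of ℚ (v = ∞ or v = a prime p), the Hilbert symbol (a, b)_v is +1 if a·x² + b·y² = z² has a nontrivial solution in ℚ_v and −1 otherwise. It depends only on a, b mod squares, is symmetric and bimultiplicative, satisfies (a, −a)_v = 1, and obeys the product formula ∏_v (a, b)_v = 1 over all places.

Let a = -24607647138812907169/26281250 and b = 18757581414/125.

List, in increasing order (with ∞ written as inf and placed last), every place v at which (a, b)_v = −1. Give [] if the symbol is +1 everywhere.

(a, b) ≡ (-6578, 30) mod (ℚ^×)²; places V = {2, 3, 5, 7, 11, 13, 17, 23, 29, ∞}.
(a,b)_∞: sgn(-6578)=−, sgn(30)=+, so +1.
(a,b)_2: α=-1, β=1; u≡7, v≡7 (mod 8); ε(u)ε(v)=1·1, αω(v)=-1·0, βω(u)=1·0; sum ≡ 1  ⇒  -1.
(a,b)_7: α=2, u≡2; β=0, v≡2 (mod 7); (2|7)=+1, (2|7)=+1; sign (−1)^0·+1^0·+1^2 = +1.
(a,b)_5: α=-6, u≡3; β=-3, v≡4 (mod 5); (3|5)=-1, (4|5)=+1; sign (−1)^0·-1^-3·+1^-6 = -1.
(a,b)_29: α=-2, u≡13; β=0, v≡20 (mod 29); (13|29)=+1, (20|29)=+1; sign (−1)^0·+1^0·+1^-2 = +1.
(a,b)_17: α=4, u≡2; β=2, v≡13 (mod 17); (2|17)=+1, (13|17)=+1; sign (−1)^0·+1^2·+1^4 = +1.
(a,b)_23: α=3, u≡12; β=2, v≡11 (mod 23); (12|23)=+1, (11|23)=-1; sign (−1)^0·+1^2·-1^3 = -1.
(a,b)_11: α=3, u≡2; β=2, v≡7 (mod 11); (2|11)=-1, (7|11)=-1; sign (−1)^0·-1^2·-1^3 = -1.
(a,b)_3: α=0, u≡1; β=1, v≡1 (mod 3); (1|3)=+1, (1|3)=+1; sign (−1)^0·+1^1·+1^0 = +1.
(a,b)_13: α=5, u≡1; β=2, v≡3 (mod 13); (1|13)=+1, (3|13)=+1; sign (−1)^0·+1^2·+1^5 = +1.
Ram(-6578, 30) = {2, 5, 11, 23}; no ℚ_2-point on the conic.

[2, 5, 11, 23]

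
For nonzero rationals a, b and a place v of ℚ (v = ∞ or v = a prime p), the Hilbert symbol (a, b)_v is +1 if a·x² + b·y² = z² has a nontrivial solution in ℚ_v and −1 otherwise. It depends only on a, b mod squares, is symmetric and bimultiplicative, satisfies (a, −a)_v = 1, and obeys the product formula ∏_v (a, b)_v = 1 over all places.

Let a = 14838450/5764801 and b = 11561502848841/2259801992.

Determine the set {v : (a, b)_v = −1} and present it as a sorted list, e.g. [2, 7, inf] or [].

[3, 11]

(a, b) ≡ (1122, 2) mod (ℚ^×)²; places V = {2, 3, 5, 7, 11, 17, 19, 23, 29, ∞}.
(a,b)_19: α=0, u≡7; β=2, v≡15 (mod 19); (7|19)=+1, (15|19)=-1; sign (−1)^0·+1^2·-1^0 = +1.
(a,b)_17: α=1, u≡15; β=2, v≡4 (mod 17); (15|17)=+1, (4|17)=+1; sign (−1)^0·+1^2·+1^1 = +1.
(a,b)_2: α=1, β=-3; u≡1, v≡1 (mod 8); ε(u)ε(v)=0·0, αω(v)=1·0, βω(u)=-3·0; sum ≡ 0  ⇒  +1.
(a,b)_23: α=2, u≡3; β=0, v≡6 (mod 23); (3|23)=+1, (6|23)=+1; sign (−1)^0·+1^0·+1^2 = +1.
(a,b)_∞: sgn(1122)=+, sgn(2)=+, so +1.
(a,b)_3: α=1, u≡2; β=2, v≡2 (mod 3); (2|3)=-1, (2|3)=-1; sign (−1)^0·-1^2·-1^1 = -1.
(a,b)_5: α=2, u≡3; β=0, v≡3 (mod 5); (3|5)=-1, (3|5)=-1; sign (−1)^0·-1^0·-1^2 = +1.
(a,b)_29: α=0, u≡7; β=2, v≡26 (mod 29); (7|29)=+1, (26|29)=-1; sign (−1)^0·+1^2·-1^0 = +1.
(a,b)_11: α=1, u≡1; β=4, v≡2 (mod 11); (1|11)=+1, (2|11)=-1; sign (−1)^0·+1^4·-1^1 = -1.
(a,b)_7: α=-8, u≡4; β=-10, v≡1 (mod 7); (4|7)=+1, (1|7)=+1; sign (−1)^0·+1^-10·+1^-8 = +1.
(1122, 2 / ℚ) ramifies at {3, 11}: a division algebra.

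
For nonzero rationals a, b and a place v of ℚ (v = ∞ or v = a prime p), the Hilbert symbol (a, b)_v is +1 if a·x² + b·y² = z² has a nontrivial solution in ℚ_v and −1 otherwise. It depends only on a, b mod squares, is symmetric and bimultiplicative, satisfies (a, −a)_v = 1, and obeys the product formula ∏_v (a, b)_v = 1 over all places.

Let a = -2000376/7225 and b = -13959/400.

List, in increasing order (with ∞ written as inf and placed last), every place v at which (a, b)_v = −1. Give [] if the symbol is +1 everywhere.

[7, 11, 47, inf]

Mod squares: a ≡ -14, b ≡ -1551. Check v ∈ {∞, 2, 3, 5, 7, 11, 17, 47}.
v=3: a=3^6·(≡1), b=3^3·(≡2) mod 3; (1|3)=+1, (2|3)=-1; (−1)^{6·3·1}·(+1)^3·(-1)^6 = +1.
v=47: a=47^0·(≡26), b=47^1·(≡17) mod 47; (26|47)=-1, (17|47)=+1; (−1)^{0·1·23}·(-1)^1·(+1)^0 = -1.
v=17: a=17^-2·(≡6), b=17^0·(≡13) mod 17; (6|17)=-1, (13|17)=+1; (−1)^{-2·0·8}·(-1)^0·(+1)^-2 = +1.
v=5: a=5^-2·(≡1), b=5^-2·(≡1) mod 5; (1|5)=+1, (1|5)=+1; (−1)^{-2·-2·2}·(+1)^-2·(+1)^-2 = +1.
v=7: a=7^3·(≡6), b=7^0·(≡6) mod 7; (6|7)=-1, (6|7)=-1; (−1)^{3·0·3}·(-1)^0·(-1)^3 = -1.
v=∞: -14 < 0 and -1551 < 0  ⇒  (a,b)_∞ = -1.
v=11: a=11^0·(≡2), b=11^1·(≡10) mod 11; (2|11)=-1, (10|11)=-1; (−1)^{0·1·5}·(-1)^1·(-1)^0 = -1.
v=2: v_2(a)=3, v_2(b)=-4; units ≡ 1, 1 (mod 8); ε·ε+αω+βω = 0·0+3·0+-4·0 ≡ 0  ⇒  (a,b)_2 = +1.
Ram(-14, -1551) = {7, 11, 47, ∞}; no ℚ_7-point on the conic.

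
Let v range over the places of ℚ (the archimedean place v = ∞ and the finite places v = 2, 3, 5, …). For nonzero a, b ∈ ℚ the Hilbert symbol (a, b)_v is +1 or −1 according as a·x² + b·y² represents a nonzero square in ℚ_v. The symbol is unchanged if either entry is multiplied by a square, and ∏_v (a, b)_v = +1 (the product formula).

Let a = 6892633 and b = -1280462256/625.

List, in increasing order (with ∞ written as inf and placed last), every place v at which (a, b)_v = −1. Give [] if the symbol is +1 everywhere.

Mod squares: a ≡ 6892633, b ≡ -109779. Check v ∈ {∞, 2, 3, 5, 11, 17, 23, 29, 31, 37, 41, 43}.
v=31: a=31^1·(≡11), b=31^0·(≡12) mod 31; (11|31)=-1, (12|31)=-1; (−1)^{1·0·15}·(-1)^0·(-1)^1 = -1.
v=2: v_2(a)=0, v_2(b)=4; units ≡ 1, 5 (mod 8); ε·ε+αω+βω = 0·0+0·1+4·0 ≡ 0  ⇒  (a,b)_2 = +1.
v=29: a=29^1·(≡22), b=29^0·(≡2) mod 29; (22|29)=+1, (2|29)=-1; (−1)^{1·0·14}·(+1)^0·(-1)^1 = -1.
v=3: a=3^0·(≡1), b=3^7·(≡1) mod 3; (1|3)=+1, (1|3)=+1; (−1)^{0·7·1}·(+1)^7·(+1)^0 = +1.
v=23: a=23^0·(≡16), b=23^1·(≡14) mod 23; (16|23)=+1, (14|23)=-1; (−1)^{0·1·11}·(+1)^1·(-1)^0 = +1.
v=37: a=37^0·(≡14), b=37^1·(≡25) mod 37; (14|37)=-1, (25|37)=+1; (−1)^{0·1·18}·(-1)^1·(+1)^0 = -1.
v=11: a=11^1·(≡10), b=11^0·(≡9) mod 11; (10|11)=-1, (9|11)=+1; (−1)^{1·0·5}·(-1)^0·(+1)^1 = +1.
v=∞: 6892633 > 0 and -109779 < 0  ⇒  (a,b)_∞ = +1.
v=17: a=17^1·(≡16), b=17^0·(≡5) mod 17; (16|17)=+1, (5|17)=-1; (−1)^{1·0·8}·(+1)^0·(-1)^1 = -1.
v=43: a=43^0·(≡34), b=43^1·(≡26) mod 43; (34|43)=-1, (26|43)=-1; (−1)^{0·1·21}·(-1)^1·(-1)^0 = -1.
v=5: a=5^0·(≡3), b=5^-4·(≡4) mod 5; (3|5)=-1, (4|5)=+1; (−1)^{0·-4·2}·(-1)^-4·(+1)^0 = +1.
v=41: a=41^1·(≡13), b=41^0·(≡38) mod 41; (13|41)=-1, (38|41)=-1; (−1)^{1·0·20}·(-1)^0·(-1)^1 = -1.
Ram(6892633, -109779) = {17, 29, 31, 37, 41, 43}; no ℚ_17-point on the conic.

[17, 29, 31, 37, 41, 43]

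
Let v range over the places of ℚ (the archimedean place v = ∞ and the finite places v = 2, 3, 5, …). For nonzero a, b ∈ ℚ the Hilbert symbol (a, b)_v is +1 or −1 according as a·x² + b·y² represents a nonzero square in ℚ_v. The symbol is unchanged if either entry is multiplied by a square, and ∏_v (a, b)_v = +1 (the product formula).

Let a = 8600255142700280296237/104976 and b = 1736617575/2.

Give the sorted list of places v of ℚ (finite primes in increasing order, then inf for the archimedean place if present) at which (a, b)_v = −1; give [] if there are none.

(a, b) ≡ (133, 7854) mod (ℚ^×)²; places V = {2, 3, 5, 7, 11, 13, 17, 19, ∞}.
(a,b)_3: α=-8, u≡1; β=1, v≡2 (mod 3); (1|3)=+1, (2|3)=-1; sign (−1)^0·+1^1·-1^-8 = +1.
(a,b)_17: α=4, u≡3; β=1, v≡3 (mod 17); (3|17)=-1, (3|17)=-1; sign (−1)^0·-1^1·-1^4 = -1.
(a,b)_∞: sgn(133)=+, sgn(7854)=+, so +1.
(a,b)_7: α=5, u≡5; β=3, v≡1 (mod 7); (5|7)=-1, (1|7)=+1; sign (−1)^1·-1^3·+1^5 = +1.
(a,b)_11: α=4, u≡1; β=1, v≡2 (mod 11); (1|11)=+1, (2|11)=-1; sign (−1)^0·+1^1·-1^4 = +1.
(a,b)_2: α=-4, β=-1; u≡5, v≡7 (mod 8); ε(u)ε(v)=0·1, αω(v)=-4·0, βω(u)=-1·1; sum ≡ 1  ⇒  -1.
(a,b)_13: α=2, u≡9; β=0, v≡2 (mod 13); (9|13)=+1, (2|13)=-1; sign (−1)^0·+1^0·-1^2 = +1.
(a,b)_19: α=5, u≡4; β=2, v≡11 (mod 19); (4|19)=+1, (11|19)=+1; sign (−1)^0·+1^2·+1^5 = +1.
(a,b)_5: α=0, u≡2; β=2, v≡4 (mod 5); (2|5)=-1, (4|5)=+1; sign (−1)^0·-1^2·+1^0 = +1.
|Ram(133, 7854)| = 2, even; anisotropic at {2, 17}.

[2, 17]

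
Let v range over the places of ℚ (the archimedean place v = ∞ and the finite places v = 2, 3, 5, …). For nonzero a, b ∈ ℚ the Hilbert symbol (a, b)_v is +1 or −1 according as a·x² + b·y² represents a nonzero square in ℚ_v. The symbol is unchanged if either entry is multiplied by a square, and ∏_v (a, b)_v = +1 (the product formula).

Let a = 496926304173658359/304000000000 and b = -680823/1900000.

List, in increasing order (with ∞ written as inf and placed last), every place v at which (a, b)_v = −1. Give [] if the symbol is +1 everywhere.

Mod squares: a ≡ 461890, b ≡ -27170. Check v ∈ {∞, 2, 3, 5, 7, 11, 13, 17, 19, 23}.
v=∞: 461890 > 0 and -27170 < 0  ⇒  (a,b)_∞ = +1.
v=2: v_2(a)=-13, v_2(b)=-5; units ≡ 1, 7 (mod 8); ε·ε+αω+βω = 0·1+-13·0+-5·0 ≡ 0  ⇒  (a,b)_2 = +1.
v=5: a=5^-9·(≡3), b=5^-5·(≡4) mod 5; (3|5)=-1, (4|5)=+1; (−1)^{-9·-5·2}·(-1)^-5·(+1)^-9 = -1.
v=3: a=3^6·(≡1), b=3^2·(≡1) mod 3; (1|3)=+1, (1|3)=+1; (−1)^{6·2·1}·(+1)^2·(+1)^6 = +1.
v=17: a=17^1·(≡16), b=17^0·(≡15) mod 17; (16|17)=+1, (15|17)=+1; (−1)^{1·0·8}·(+1)^0·(+1)^1 = +1.
v=13: a=13^3·(≡10), b=13^1·(≡10) mod 13; (10|13)=+1, (10|13)=+1; (−1)^{3·1·6}·(+1)^1·(+1)^3 = +1.
v=19: a=19^-1·(≡4), b=19^-1·(≡14) mod 19; (4|19)=+1, (14|19)=-1; (−1)^{-1·-1·9}·(+1)^-1·(-1)^-1 = +1.
v=23: a=23^4·(≡8), b=23^2·(≡13) mod 23; (8|23)=+1, (13|23)=+1; (−1)^{4·2·11}·(+1)^2·(+1)^4 = +1.
v=7: a=7^2·(≡2), b=7^0·(≡1) mod 7; (2|7)=+1, (1|7)=+1; (−1)^{2·0·3}·(+1)^0·(+1)^2 = +1.
v=11: a=11^3·(≡4), b=11^1·(≡5) mod 11; (4|11)=+1, (5|11)=+1; (−1)^{3·1·5}·(+1)^1·(+1)^3 = -1.
Ram(461890, -27170) = {5, 11}; no ℚ_5-point on the conic.

[5, 11]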